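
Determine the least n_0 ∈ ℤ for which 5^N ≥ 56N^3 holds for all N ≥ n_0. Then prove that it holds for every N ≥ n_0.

At N = 5: 3125 < 7000, so the inequality fails and n_0 ≥ 6. We prove 5^N ≥ 56N^3 for all N ≥ 6.
Base case (N = 6): 5^N = 15625 and 56N^3 = 12096, so 15625 ≥ 12096.
Inductive step: assume the claim holds for N = i, so 5^i ≥ 56i^3.
Then 5^(i + 1) = 5·(5^i) ≥ 5·(56i^3).
Also, for i ≥ 6 we have 5·(56i^3) ≥ 56(i+1)^3, since 5 ≥ (1 + 1/i)^3 for all i ≥ 6.
Combining, 5^(i + 1) ≥ 56(i+1)^3.
This completes the induction.
Hence the smallest such n_0 is 6.

n_0 = 6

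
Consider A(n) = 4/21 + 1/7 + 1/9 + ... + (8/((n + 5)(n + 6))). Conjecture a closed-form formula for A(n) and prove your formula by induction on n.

We claim A(n) = 4n/(3(n + 6)) for all n ≥ 1.
For the base case n = 1: A(1) = 4/21, and the closed form gives 4/21. They agree.
For the inductive step, assume it holds for an arbitrary p ≥ 1, so A(p) = 4p/(3(p + 6)).
Then A(p+1) = A(p) + (8/((p + 6)(p + 7))) = (4p/(3(p + 6))) + (8/((p + 6)(p + 7))).
Simplifying, A(p+1) = 4(p + 1)/(3(p + 7)) = 4(p+1)/(3((p+1) + 6)),
which is the closed form with n = p+1.
By induction, the statement is established for all n ≥ 1.

A(n) = 4n/(3(n + 6))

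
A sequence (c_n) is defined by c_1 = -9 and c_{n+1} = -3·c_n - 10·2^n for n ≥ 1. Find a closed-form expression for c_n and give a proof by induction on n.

c_n = -5(-3)^(n - 1) - 2^(n + 1)

Computing the first terms: c_1 = -9, c_2 = 7, c_3 = -61. This suggests c_n = -5(-3)^(n - 1) - 2^(n + 1).
For the base case n = 1: the formula gives -9 = -9 = c_1.
Suppose the result is true for n = m, so c_m = -5(-3)^(m - 1) - 2^(m + 1).
Then c_{m+1} = -3·c_m - 10·2^m = -3·(-5(-3)^(m - 1) - 2^(m + 1)) - 10·2^m = -5(-3)^m - 2^(m + 2) = -5(-3)^((m+1) - 1) - 2^((m+1) + 1),
which is the claimed formula at n = m+1.
By the principle of mathematical induction, the result holds for all n ≥ 1.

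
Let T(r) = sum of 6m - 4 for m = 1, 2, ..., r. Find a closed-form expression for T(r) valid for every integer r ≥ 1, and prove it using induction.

T(r) = r(3r - 1)

We claim T(r) = r(3r - 1) for all r ≥ 1.
Base step (r = 1): T(1) = 2, and the closed form gives 2. They agree.
Inductive step: suppose the statement holds for some m ≥ 1, so T(m) = m(3m - 1).
Then T(m+1) = T(m) + (6m + 2) = (m(3m - 1)) + (6m + 2).
Simplifying, T(m+1) = (m + 1)(3m + 2) = (m+1)(3(m+1) - 1),
which is the closed form with r = m+1.
By induction, the statement is established for all r ≥ 1.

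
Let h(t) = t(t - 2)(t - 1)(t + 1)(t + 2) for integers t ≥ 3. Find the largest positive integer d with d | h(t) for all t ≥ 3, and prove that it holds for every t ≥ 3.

d = 120

Computing the first values: h(3) = 120 and h(4) = 720; gcd(120, 720) = 120, so d ≤ 120.
We prove 120 | t(t - 2)(t - 1)(t + 1)(t + 2) for all t ≥ 3 by induction on t.
Base step (t = 3): h(3) = 120 = 120·(1), so 120 | h(3).
Inductive step: assume the claim holds for t = k, i.e. 120 | h(k). Then
h(k+1) − h(k) = (k-1)·k·(k+1)·(k+2)·(k+3) − (k-2)·(k-1)·k·(k+1)·(k+2) = (k-1)·k·(k+1)·(k+2)·[(k+3) − (k-2)] = 5·(k-1)·k·(k+1)·(k+2). The product of 4 consecutive integers is divisible by (4)! = 24, so h(k+1) − h(k) is divisible by 5·24 = 120. By the inductive hypothesis 120 | h(k), hence 120 | h(k+1).
By the principle of mathematical induction, the result holds for all t ≥ 3.
Therefore the largest such d is 120.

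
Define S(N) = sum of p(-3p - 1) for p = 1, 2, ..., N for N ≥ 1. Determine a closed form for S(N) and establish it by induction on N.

S(N) = -N(N + 1)^2

We claim S(N) = -N(N + 1)^2 for all N ≥ 1.
Base step (N = 1): S(1) = -4, and the closed form gives -4. They agree.
Inductive step: assume the claim holds for N = p, so S(p) = p(-p^2 - 2p - 1).
Then S(p+1) = S(p) + (-(p + 1)(3p + 4)) = (p(-p^2 - 2p - 1)) + (-(p + 1)(3p + 4)).
Simplifying, S(p+1) = -(p + 1)(p + 2)^2 = -(p+1)((p+1) + 1)^2,
which is the closed form with N = p+1.
This completes the induction.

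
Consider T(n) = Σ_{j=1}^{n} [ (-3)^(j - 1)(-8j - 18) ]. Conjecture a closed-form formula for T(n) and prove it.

We claim T(n) = (-3)^n(2n + 5) - 5 for all n ≥ 1.
Base step (n = 1): T(1) = -26, and the closed form gives -26. They agree.
For the inductive step, assume it holds for an arbitrary j ≥ 1, so T(j) = (-3)^j(2j + 5) - 5.
Then T(j+1) = T(j) + ((-3)^j(-8j - 26)) = ((-3)^j(2j + 5) - 5) + ((-3)^j(-8j - 26)).
Simplifying, T(j+1) = -6(-3)^j·j - 21(-3)^j - 5 = (-3)^(j+1)(2(j+1) + 5) - 5,
which is the closed form with n = j+1.
By the principle of mathematical induction, the result holds for all n ≥ 1.

T(n) = (-3)^n(2n + 5) - 5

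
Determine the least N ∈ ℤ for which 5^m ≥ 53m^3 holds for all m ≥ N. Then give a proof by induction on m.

At m = 5: 3125 < 6625, so the inequality fails and N ≥ 6. We prove 5^m ≥ 53m^3 for all m ≥ 6.
Base case (m = 6): 5^m = 15625 and 53m^3 = 11448, so 15625 ≥ 11448.
Suppose the result is true for m = p, so 5^p ≥ 53p^3.
Then 5^(p + 1) = 5·(5^p) ≥ 5·(53p^3).
Also, for p ≥ 6 we have 5·(53p^3) ≥ 53(p+1)^3, since 5 ≥ (1 + 1/p)^3 for all p ≥ 6.
Combining, 5^(p + 1) ≥ 53(p+1)^3.
By induction, the statement is established for all m ≥ 6.
Hence the smallest such N is 6.

N = 6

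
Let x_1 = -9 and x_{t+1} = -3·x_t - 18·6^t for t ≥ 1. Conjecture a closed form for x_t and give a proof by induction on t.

Computing the first terms: x_1 = -9, x_2 = -81, x_3 = -405. This suggests x_t = -(-3)^t - 2·6^t.
Base case (t = 1): the formula gives -9 = -9 = x_1.
For the inductive step, assume it holds for an arbitrary r ≥ 1, so x_r = -(-3)^r - 2·6^r.
Then x_{r+1} = -3·x_r - 18·6^r = -3·(-(-3)^r - 2·6^r) - 18·6^r = -(-3)^(r + 1) - 2·6^(r + 1),
which is the claimed formula at t = r+1.
This completes the induction.

x_t = -(-3)^t - 2·6^t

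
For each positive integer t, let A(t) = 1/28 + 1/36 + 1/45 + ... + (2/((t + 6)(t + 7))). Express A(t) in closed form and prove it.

A(t) = 2t/(7(t + 7))

We claim A(t) = 2t/(7(t + 7)) for all t ≥ 1.
For the base case t = 1: A(1) = 1/28, and the closed form gives 1/28. They agree.
For the inductive step, assume it holds for an arbitrary r ≥ 1, so A(r) = 2r/(7(r + 7)).
Then A(r+1) = A(r) + (2/((r + 7)(r + 8))) = (2r/(7(r + 7))) + (2/((r + 7)(r + 8))).
Simplifying, A(r+1) = 2(r + 1)/(7(r + 8)) = 2(r+1)/(7((r+1) + 7)),
which is the closed form with t = r+1.
This completes the induction.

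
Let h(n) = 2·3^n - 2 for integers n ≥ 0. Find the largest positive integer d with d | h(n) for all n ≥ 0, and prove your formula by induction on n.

Computing the first values: h(0) = 0 and h(1) = 4; gcd(0, 4) = 4, so d ≤ 4.
We prove 4 | 2·3^n - 2 for all n ≥ 0 by induction on n.
Base case (n = 0): h(0) = 0 = 4·(0), so 4 | h(0).
For the inductive step, assume it holds for an arbitrary i ≥ 0, i.e. 4 | h(i). Then
h(i+1) = 2·3^(i+1) - 2 = 3·(2·3^i - 2) + 4 = 3·h(i) + 4. The first term is divisible by 4 by the inductive hypothesis, and 4 is divisible by 4. Hence 4 | h(i+1).
Hence, by induction on n, the claim holds for every n ≥ 0.
Therefore the largest such d is 4.

d = 4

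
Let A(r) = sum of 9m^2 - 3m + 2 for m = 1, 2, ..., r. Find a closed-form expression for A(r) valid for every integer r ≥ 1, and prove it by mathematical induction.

We claim A(r) = r(3r^2 + 3r + 2) for all r ≥ 1.
For the base case r = 1: A(1) = 8, and the closed form gives 8. They agree.
Inductive step: suppose the statement holds for some m ≥ 1, so A(m) = m(3m^2 + 3m + 2).
Then A(m+1) = A(m) + (9m^2 + 15m + 8) = (m(3m^2 + 3m + 2)) + (9m^2 + 15m + 8).
Simplifying, A(m+1) = (m + 1)(3m^2 + 9m + 8) = (m+1)(3(m+1)^2 + 3(m+1) + 2),
which is the closed form with r = m+1.
By the principle of mathematical induction, the result holds for all r ≥ 1.

A(r) = r(3r^2 + 3r + 2)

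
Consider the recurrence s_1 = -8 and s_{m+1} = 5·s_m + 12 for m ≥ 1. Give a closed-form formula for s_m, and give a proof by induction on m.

s_m = -5^m - 3

Computing the first terms: s_1 = -8, s_2 = -28, s_3 = -128. This suggests s_m = -5^m - 3.
For the base case m = 1: the formula gives -8 = -8 = s_1.
Inductive step: assume the claim holds for m = k, so s_k = -5^k - 3.
Then s_{k+1} = 5·s_k + 12 = 5·(-5^k - 3) + 12 = -5^(k + 1) - 3,
which is the claimed formula at m = k+1.
Hence, by induction on m, the claim holds for every m ≥ 1.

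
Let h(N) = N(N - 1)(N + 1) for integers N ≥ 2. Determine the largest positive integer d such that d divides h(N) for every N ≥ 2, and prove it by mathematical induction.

Computing the first values: h(2) = 6 and h(3) = 24; gcd(6, 24) = 6, so d ≤ 6.
We prove 6 | N(N - 1)(N + 1) for all N ≥ 2 by induction on N.
Base step (N = 2): h(2) = 6 = 6·(1), so 6 | h(2).
Suppose the result is true for N = m, i.e. 6 | h(m). Then
h(m+1) − h(m) = m·(m+1)·(m+2) − (m-1)·m·(m+1) = m·(m+1)·[(m+2) − (m-1)] = 3·m·(m+1). The product of 2 consecutive integers is divisible by (2)! = 2, so h(m+1) − h(m) is divisible by 3·2 = 6. By the inductive hypothesis 6 | h(m), hence 6 | h(m+1).
By induction, the statement is established for all N ≥ 2.
Therefore the largest such d is 6.

d = 6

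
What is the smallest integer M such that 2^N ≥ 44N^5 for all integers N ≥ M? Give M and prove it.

At N = 29: 536870912 < 902490556, so the inequality fails and M ≥ 30. We prove 2^N ≥ 44N^5 for all N ≥ 30.
Base case (N = 30): 2^N = 1073741824 and 44N^5 = 1069200000, so 1073741824 ≥ 1069200000.
For the inductive step, assume it holds for an arbitrary k ≥ 30, so 2^k ≥ 44k^5.
Then 2^(k + 1) = 2·(2^k) ≥ 2·(44k^5).
Also, for k ≥ 30 we have 2·(44k^5) ≥ 44(k+1)^5, since 2 ≥ (1 + 1/k)^5 for all k ≥ 30.
Combining, 2^(k + 1) ≥ 44(k+1)^5.
This completes the induction.
Hence the smallest such M is 30.

M = 30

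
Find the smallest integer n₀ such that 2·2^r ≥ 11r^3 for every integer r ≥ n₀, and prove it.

At r = 13: 16384 < 24167, so the inequality fails and n₀ ≥ 14. We prove 2·2^r ≥ 11r^3 for all r ≥ 14.
Base step (r = 14): 2·2^r = 32768 and 11r^3 = 30184, so 32768 ≥ 30184.
For the inductive step, assume it holds for an arbitrary k ≥ 14, so 2·2^k ≥ 11k^3.
Then 2·2^(k + 1) = 2·(2·2^k) ≥ 2·(11k^3).
Also, for k ≥ 14 we have 2·(11k^3) ≥ 11(k+1)^3, since 2 ≥ (1 + 1/k)^3 for all k ≥ 14.
Combining, 2·2^(k + 1) ≥ 11(k+1)^3.
Hence, by induction on r, the claim holds for every r ≥ 14.
Hence the smallest such n₀ is 14.

n₀ = 14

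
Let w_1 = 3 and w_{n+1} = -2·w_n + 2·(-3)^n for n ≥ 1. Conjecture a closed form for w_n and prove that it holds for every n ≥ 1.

w_n = -3(-2)^(n - 1) - 2(-3)^n

Computing the first terms: w_1 = 3, w_2 = -12, w_3 = 42. This suggests w_n = -3(-2)^(n - 1) - 2(-3)^n.
Base step (n = 1): the formula gives 3 = 3 = w_1.
Inductive step: assume the claim holds for n = i, so w_i = -3(-2)^(i - 1) - 2(-3)^i.
Then w_{i+1} = -2·w_i + 2·(-3)^i = -2·(-3(-2)^(i - 1) - 2(-3)^i) + 2·(-3)^i = -3(-2)^i - 2(-3)^(i + 1) = -3(-2)^((i+1) - 1) - 2(-3)^(i+1),
which is the claimed formula at n = i+1.
Hence, by induction on n, the claim holds for every n ≥ 1.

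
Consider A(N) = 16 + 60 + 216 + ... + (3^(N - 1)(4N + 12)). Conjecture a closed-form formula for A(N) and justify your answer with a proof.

A(N) = 3^N(2N + 5) - 5

We claim A(N) = 3^N(2N + 5) - 5 for all N ≥ 1.
Base step (N = 1): A(1) = 16, and the closed form gives 16. They agree.
For the inductive step, assume it holds for an arbitrary i ≥ 1, so A(i) = 3^i(2i + 5) - 5.
Then A(i+1) = A(i) + (4·3^i(i + 4)) = (3^i(2i + 5) - 5) + (4·3^i(i + 4)).
Simplifying, A(i+1) = 6·3^i·i + 21·3^i - 5 = 3^(i+1)(2(i+1) + 5) - 5,
which is the closed form with N = i+1.
By induction, the statement is established for all N ≥ 1.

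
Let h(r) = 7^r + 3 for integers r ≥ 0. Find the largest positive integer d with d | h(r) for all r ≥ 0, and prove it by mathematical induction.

d = 2

Computing the first values: h(0) = 4 and h(1) = 10; gcd(4, 10) = 2, so d ≤ 2.
We prove 2 | 7^r + 3 for all r ≥ 0 by induction on r.
Base step (r = 0): h(0) = 4 = 2·(2), so 2 | h(0).
Inductive step: suppose the statement holds for some k ≥ 0, i.e. 2 | h(k). Then
h(k+1) = 7^(k+1) + 3 = 7·(7^k + 3) - 18 = 7·h(k) - 18. The first term is divisible by 2 by the inductive hypothesis, and -18 is divisible by 2. Hence 2 | h(k+1).
This completes the induction.
Therefore the largest such d is 2.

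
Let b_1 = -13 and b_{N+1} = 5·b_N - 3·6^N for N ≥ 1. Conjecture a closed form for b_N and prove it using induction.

b_N = 5^N - 3·6^N

Computing the first terms: b_1 = -13, b_2 = -83, b_3 = -523. This suggests b_N = 5^N - 3·6^N.
For the base case N = 1: the formula gives -13 = -13 = b_1.
For the inductive step, assume it holds for an arbitrary m ≥ 1, so b_m = 5^m - 3·6^m.
Then b_{m+1} = 5·b_m - 3·6^m = 5·(5^m - 3·6^m) - 3·6^m = 5^(m + 1) - 3·6^(m + 1),
which is the claimed formula at N = m+1.
Hence, by induction on N, the claim holds for every N ≥ 1.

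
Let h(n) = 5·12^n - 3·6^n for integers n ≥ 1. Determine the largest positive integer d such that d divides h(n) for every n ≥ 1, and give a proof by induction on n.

d = 6

Computing the first values: h(1) = 42 and h(2) = 612; gcd(42, 612) = 6, so d ≤ 6.
We prove 6 | 5·12^n - 3·6^n for all n ≥ 1 by induction on n.
Base case (n = 1): h(1) = 42 = 6·(7), so 6 | h(1).
Suppose the result is true for n = p, i.e. 6 | h(p). Then
h(p+1) − 12·h(p) = (5·12^(p+1) - 3·6^(p+1)) − 12·(5·12^p - 3·6^p) = (-3)·6^p·(6 − 12) = (18)·6^p. Since 6 | h(p) by the inductive hypothesis, 6 | 12·h(p); and 6 | 18 since 18 = 6·3. Therefore 6 | h(p+1).
By the principle of mathematical induction, the result holds for all n ≥ 1.
Therefore the largest such d is 6.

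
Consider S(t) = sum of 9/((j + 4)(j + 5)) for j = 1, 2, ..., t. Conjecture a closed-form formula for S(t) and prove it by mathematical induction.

S(t) = 9t/(5(t + 5))

We claim S(t) = 9t/(5(t + 5)) for all t ≥ 1.
For the base case t = 1: S(1) = 3/10, and the closed form gives 3/10. They agree.
Inductive step: assume the claim holds for t = j, so S(j) = 9j/(5(j + 5)).
Then S(j+1) = S(j) + (9/((j + 5)(j + 6))) = (9j/(5(j + 5))) + (9/((j + 5)(j + 6))).
Simplifying, S(j+1) = 9(j + 1)/(5(j + 6)) = 9(j+1)/(5((j+1) + 5)),
which is the closed form with t = j+1.
Hence, by induction on t, the claim holds for every t ≥ 1.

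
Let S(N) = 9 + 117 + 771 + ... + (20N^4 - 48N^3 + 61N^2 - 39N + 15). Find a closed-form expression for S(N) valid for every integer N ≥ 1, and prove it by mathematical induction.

S(N) = N(N^2 + N + 1)(4N^2 - 6N + 5)

We claim S(N) = N(N^2 + N + 1)(4N^2 - 6N + 5) for all N ≥ 1.
When N = 1: S(1) = 9, and the closed form gives 9. They agree.
For the inductive step, assume it holds for an arbitrary m ≥ 1, so S(m) = m(4m^4 - 2m^3 + 3m^2 - m + 5).
Then S(m+1) = S(m) + (20m^4 + 32m^3 + 37m^2 + 19m + 9) = (m(4m^4 - 2m^3 + 3m^2 - m + 5)) + (20m^4 + 32m^3 + 37m^2 + 19m + 9).
Simplifying, S(m+1) = (m + 1)(m^2 + 3m + 3)(4m^2 + 2m + 3) = (m+1)((m+1)^2 + (m+1) + 1)(4(m+1)^2 - 6(m+1) + 5),
which is the closed form with N = m+1.
Hence, by induction on N, the claim holds for every N ≥ 1.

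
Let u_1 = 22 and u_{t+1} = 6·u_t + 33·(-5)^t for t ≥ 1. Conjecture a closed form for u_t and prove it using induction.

Computing the first terms: u_1 = 22, u_2 = -33, u_3 = 627. This suggests u_t = -3(-5)^t + 7·6^(t - 1).
Base step (t = 1): the formula gives 22 = 22 = u_1.
For the inductive step, assume it holds for an arbitrary m ≥ 1, so u_m = -3(-5)^m + 7·6^(m - 1).
Then u_{m+1} = 6·u_m + 33·(-5)^m = 6·(-3(-5)^m + 7·6^(m - 1)) + 33·(-5)^m = -3(-5)^(m + 1) + 7·6^m = -3(-5)^(m+1) + 7·6^((m+1) - 1),
which is the claimed formula at t = m+1.
Hence, by induction on t, the claim holds for every t ≥ 1.

u_t = -3(-5)^t + 7·6^(t - 1)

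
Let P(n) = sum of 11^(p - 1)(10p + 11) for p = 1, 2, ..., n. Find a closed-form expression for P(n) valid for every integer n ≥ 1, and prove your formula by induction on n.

We claim P(n) = 11^n(n + 1) - 1 for all n ≥ 1.
When n = 1: P(1) = 21, and the closed form gives 21. They agree.
Inductive step: assume the claim holds for n = p, so P(p) = 11^p(p + 1) - 1.
Then P(p+1) = P(p) + (11^p(10p + 21)) = (11^p(p + 1) - 1) + (11^p(10p + 21)).
Simplifying, P(p+1) = 11·11^p·p + 22·11^p - 1 = 11^(p+1)((p+1) + 1) - 1,
which is the closed form with n = p+1.
Hence, by induction on n, the claim holds for every n ≥ 1.

P(n) = 11^n(n + 1) - 1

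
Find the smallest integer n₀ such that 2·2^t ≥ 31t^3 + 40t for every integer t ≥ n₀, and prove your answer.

At t = 15: 65536 < 105225, so the inequality fails and n₀ ≥ 16. We prove 2·2^t ≥ 31t^3 + 40t for all t ≥ 16.
For the base case t = 16: 2·2^t = 131072 and 31t^3 + 40t = 127616, so 131072 ≥ 127616.
Suppose the result is true for t = k, so 2·2^k ≥ 31k^3 + 40k.
Then 2·2^(k + 1) = 2·(2·2^k) ≥ 2·(31k^3 + 40k).
Also, for k ≥ 16 we have 2·(31k^3 + 40k) ≥ 31(k+1)^3 + 40(k+1), since 2·(31k^3 + 40k) − (31(k+1)^3 + 40(k+1)) = 31k^3 - 93k^2 - 53k - 71, which is nonnegative for all k ≥ 16.
Combining, 2·2^(k + 1) ≥ 31(k+1)^3 + 40(k+1).
Hence, by induction on t, the claim holds for every t ≥ 16.
Hence the smallest such n₀ is 16.

n₀ = 16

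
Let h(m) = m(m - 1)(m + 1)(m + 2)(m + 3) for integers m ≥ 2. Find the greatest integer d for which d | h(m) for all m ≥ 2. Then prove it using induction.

Computing the first values: h(2) = 120 and h(3) = 720; gcd(120, 720) = 120, so d ≤ 120.
We prove 120 | m(m - 1)(m + 1)(m + 2)(m + 3) for all m ≥ 2 by induction on m.
Base step (m = 2): h(2) = 120 = 120·(1), so 120 | h(2).
Inductive step: assume the claim holds for m = p, i.e. 120 | h(p). Then
h(p+1) − h(p) = p·(p+1)·(p+2)·(p+3)·(p+4) − (p-1)·p·(p+1)·(p+2)·(p+3) = p·(p+1)·(p+2)·(p+3)·[(p+4) − (p-1)] = 5·p·(p+1)·(p+2)·(p+3). The product of 4 consecutive integers is divisible by (4)! = 24, so h(p+1) − h(p) is divisible by 5·24 = 120. By the inductive hypothesis 120 | h(p), hence 120 | h(p+1).
Hence, by induction on m, the claim holds for every m ≥ 2.
Therefore the largest such d is 120.

d = 120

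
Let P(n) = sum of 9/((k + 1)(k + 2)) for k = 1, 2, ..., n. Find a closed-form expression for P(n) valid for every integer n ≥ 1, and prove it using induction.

We claim P(n) = 9n/(2(n + 2)) for all n ≥ 1.
Base step (n = 1): P(1) = 3/2, and the closed form gives 3/2. They agree.
Inductive step: suppose the statement holds for some k ≥ 1, so P(k) = 9k/(2(k + 2)).
Then P(k+1) = P(k) + (9/((k + 2)(k + 3))) = (9k/(2(k + 2))) + (9/((k + 2)(k + 3))).
Simplifying, P(k+1) = 9(k + 1)/(2(k + 3)) = 9(k+1)/(2((k+1) + 2)),
which is the closed form with n = k+1.
This completes the induction.

P(n) = 9n/(2(n + 2))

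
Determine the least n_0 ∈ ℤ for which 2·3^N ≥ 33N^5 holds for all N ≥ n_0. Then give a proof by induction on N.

At N = 14: 9565938 < 17748192, so the inequality fails and n_0 ≥ 15. We prove 2·3^N ≥ 33N^5 for all N ≥ 15.
For the base case N = 15: 2·3^N = 28697814 and 33N^5 = 25059375, so 28697814 ≥ 25059375.
Inductive step: suppose the statement holds for some m ≥ 15, so 2·3^m ≥ 33m^5.
Then 2·3^(m + 1) = 3·(2·3^m) ≥ 3·(33m^5).
Also, for m ≥ 15 we have 3·(33m^5) ≥ 33(m+1)^5, since 3 ≥ (1 + 1/m)^5 for all m ≥ 15.
Combining, 2·3^(m + 1) ≥ 33(m+1)^5.
Hence, by induction on N, the claim holds for every N ≥ 15.
Hence the smallest such n_0 is 15.

n_0 = 15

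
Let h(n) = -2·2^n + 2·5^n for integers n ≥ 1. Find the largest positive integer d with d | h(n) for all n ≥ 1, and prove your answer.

Computing the first values: h(1) = 6 and h(2) = 42; gcd(6, 42) = 6, so d ≤ 6.
We prove 6 | -2·2^n + 2·5^n for all n ≥ 1 by induction on n.
When n = 1: h(1) = 6 = 6·(1), so 6 | h(1).
Inductive step: assume the claim holds for n = i, i.e. 6 | h(i). Then
h(i+1) − 5·h(i) = (-2·2^(i+1) + 2·5^(i+1)) − 5·(-2·2^i + 2·5^i) = (-2)·2^i·(2 − 5) = (6)·2^i. Since 6 | h(i) by the inductive hypothesis, 6 | 5·h(i); and 6 | 6 since 6 = 6·1. Therefore 6 | h(i+1).
By the principle of mathematical induction, the result holds for all n ≥ 1.
Therefore the largest such d is 6.

d = 6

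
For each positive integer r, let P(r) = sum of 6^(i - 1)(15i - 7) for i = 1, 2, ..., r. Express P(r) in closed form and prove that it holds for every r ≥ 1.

P(r) = 6^r(3r - 2) + 2

We claim P(r) = 6^r(3r - 2) + 2 for all r ≥ 1.
Base case (r = 1): P(1) = 8, and the closed form gives 8. They agree.
Suppose the result is true for r = i, so P(i) = 6^i(3i - 2) + 2.
Then P(i+1) = P(i) + (6^i(15i + 8)) = (6^i(3i - 2) + 2) + (6^i(15i + 8)).
Simplifying, P(i+1) = 18·6^i·i + 6·6^i + 2 = 6^(i+1)(3(i+1) - 2) + 2,
which is the closed form with r = i+1.
By induction, the statement is established for all r ≥ 1.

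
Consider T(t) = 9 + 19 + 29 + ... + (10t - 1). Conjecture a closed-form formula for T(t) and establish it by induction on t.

T(t) = t(5t + 4)

We claim T(t) = t(5t + 4) for all t ≥ 1.
Base step (t = 1): T(1) = 9, and the closed form gives 9. They agree.
Inductive step: assume the claim holds for t = p, so T(p) = p(5p + 4).
Then T(p+1) = T(p) + (10p + 9) = (p(5p + 4)) + (10p + 9).
Simplifying, T(p+1) = (p + 1)(5p + 9) = (p+1)(5(p+1) + 4),
which is the closed form with t = p+1.
By the principle of mathematical induction, the result holds for all t ≥ 1.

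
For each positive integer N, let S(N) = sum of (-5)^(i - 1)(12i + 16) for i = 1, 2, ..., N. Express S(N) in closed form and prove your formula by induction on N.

S(N) = -(-5)^N(2N + 3) + 3

We claim S(N) = -(-5)^N(2N + 3) + 3 for all N ≥ 1.
For the base case N = 1: S(1) = 28, and the closed form gives 28. They agree.
Inductive step: assume the claim holds for N = i, so S(i) = -(-5)^i(2i + 3) + 3.
Then S(i+1) = S(i) + ((-5)^i(12i + 28)) = (-(-5)^i(2i + 3) + 3) + ((-5)^i(12i + 28)).
Simplifying, S(i+1) = 10(-5)^i·i + 25(-5)^i + 3 = -(-5)^(i+1)(2(i+1) + 3) + 3,
which is the closed form with N = i+1.
This completes the induction.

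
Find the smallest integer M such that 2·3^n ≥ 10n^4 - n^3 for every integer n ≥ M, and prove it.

At n = 9: 39366 < 64881, so the inequality fails and M ≥ 10. We prove 2·3^n ≥ 10n^4 - n^3 for all n ≥ 10.
Base case (n = 10): 2·3^n = 118098 and 10n^4 - n^3 = 99000, so 118098 ≥ 99000.
Suppose the result is true for n = j, so 2·3^j ≥ 10j^4 - j^3.
Then 2·3^(j + 1) = 3·(2·3^j) ≥ 3·(10j^4 - j^3).
Also, for j ≥ 10 we have 3·(10j^4 - j^3) ≥ 10(j+1)^4 - (j+1)^3, since 3·(10j^4 - j^3) − (10(j+1)^4 - (j+1)^3) = 20j^4 - 42j^3 - 57j^2 - 37j - 9, which is nonnegative for all j ≥ 10.
Combining, 2·3^(j + 1) ≥ 10(j+1)^4 - (j+1)^3.
This completes the induction.
Hence the smallest such M is 10.

M = 10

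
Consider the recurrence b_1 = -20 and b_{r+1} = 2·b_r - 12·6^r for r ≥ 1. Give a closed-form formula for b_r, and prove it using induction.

Computing the first terms: b_1 = -20, b_2 = -112, b_3 = -656. This suggests b_r = -2^r - 3·6^r.
For the base case r = 1: the formula gives -20 = -20 = b_1.
Inductive step: suppose the statement holds for some j ≥ 1, so b_j = -2^j - 3·6^j.
Then b_{j+1} = 2·b_j - 12·6^j = 2·(-2^j - 3·6^j) - 12·6^j = -2^(j + 1) - 3·6^(j + 1),
which is the claimed formula at r = j+1.
By the principle of mathematical induction, the result holds for all r ≥ 1.

b_r = -2^r - 3·6^r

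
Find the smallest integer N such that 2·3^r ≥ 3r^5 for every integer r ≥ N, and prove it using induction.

At r = 11: 354294 < 483153, so the inequality fails and N ≥ 12. We prove 2·3^r ≥ 3r^5 for all r ≥ 12.
Base case (r = 12): 2·3^r = 1062882 and 3r^5 = 746496, so 1062882 ≥ 746496.
Inductive step: assume the claim holds for r = k, so 2·3^k ≥ 3k^5.
Then 2·3^(k + 1) = 3·(2·3^k) ≥ 3·(3k^5).
Also, for k ≥ 12 we have 3·(3k^5) ≥ 3(k+1)^5, since 3 ≥ (1 + 1/k)^5 for all k ≥ 12.
Combining, 2·3^(k + 1) ≥ 3(k+1)^5.
By induction, the statement is established for all r ≥ 12.
Hence the smallest such N is 12.

N = 12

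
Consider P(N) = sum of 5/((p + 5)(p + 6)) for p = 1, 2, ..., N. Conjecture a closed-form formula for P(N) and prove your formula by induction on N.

We claim P(N) = 5N/(6(N + 6)) for all N ≥ 1.
For the base case N = 1: P(1) = 5/42, and the closed form gives 5/42. They agree.
Suppose the result is true for N = p, so P(p) = 5p/(6(p + 6)).
Then P(p+1) = P(p) + (5/((p + 6)(p + 7))) = (5p/(6(p + 6))) + (5/((p + 6)(p + 7))).
Simplifying, P(p+1) = 5(p + 1)/(6(p + 7)) = 5(p+1)/(6((p+1) + 6)),
which is the closed form with N = p+1.
By the principle of mathematical induction, the result holds for all N ≥ 1.

P(N) = 5N/(6(N + 6))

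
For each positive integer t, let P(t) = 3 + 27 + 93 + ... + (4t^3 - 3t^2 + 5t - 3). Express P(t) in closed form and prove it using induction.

P(t) = t(t^3 + t^2 + 2t - 1)

We claim P(t) = t(t^3 + t^2 + 2t - 1) for all t ≥ 1.
When t = 1: P(1) = 3, and the closed form gives 3. They agree.
For the inductive step, assume it holds for an arbitrary j ≥ 1, so P(j) = j(j^3 + j^2 + 2j - 1).
Then P(j+1) = P(j) + (4j^3 + 9j^2 + 11j + 3) = (j(j^3 + j^2 + 2j - 1)) + (4j^3 + 9j^2 + 11j + 3).
Simplifying, P(j+1) = (j + 1)(j^3 + 4j^2 + 7j + 3) = (j+1)((j+1)^3 + (j+1)^2 + 2(j+1) - 1),
which is the closed form with t = j+1.
This completes the induction.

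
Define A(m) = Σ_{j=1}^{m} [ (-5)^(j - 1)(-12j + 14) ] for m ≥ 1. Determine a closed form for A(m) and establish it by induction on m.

We claim A(m) = 2(-5)^m(m - 1) + 2 for all m ≥ 1.
Base case (m = 1): A(1) = 2, and the closed form gives 2. They agree.
Suppose the result is true for m = j, so A(j) = 2(-5)^j(j - 1) + 2.
Then A(j+1) = A(j) + ((-5)^j(-12j + 2)) = (2(-5)^j(j - 1) + 2) + ((-5)^j(-12j + 2)).
Simplifying, A(j+1) = -10(-5)^j·j + 2 = 2(-5)^(j+1)((j+1) - 1) + 2,
which is the closed form with m = j+1.
This completes the induction.

A(m) = 2(-5)^m(m - 1) + 2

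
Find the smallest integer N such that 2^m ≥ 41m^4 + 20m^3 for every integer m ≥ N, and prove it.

At m = 23: 8388608 < 11716821, so the inequality fails and N ≥ 24. We prove 2^m ≥ 41m^4 + 20m^3 for all m ≥ 24.
Base step (m = 24): 2^m = 16777216 and 41m^4 + 20m^3 = 13879296, so 16777216 ≥ 13879296.
Inductive step: suppose the statement holds for some r ≥ 24, so 2^r ≥ 41r^4 + 20r^3.
Then 2^(r + 1) = 2·(2^r) ≥ 2·(41r^4 + 20r^3).
Also, for r ≥ 24 we have 2·(41r^4 + 20r^3) ≥ 41(r+1)^4 + 20(r+1)^3, since 2·(41r^4 + 20r^3) − (41(r+1)^4 + 20(r+1)^3) = 41r^4 - 144r^3 - 306r^2 - 224r - 61, which is nonnegative for all r ≥ 24.
Combining, 2^(r + 1) ≥ 41(r+1)^4 + 20(r+1)^3.
By the principle of mathematical induction, the result holds for all m ≥ 24.
Hence the smallest such N is 24.

N = 24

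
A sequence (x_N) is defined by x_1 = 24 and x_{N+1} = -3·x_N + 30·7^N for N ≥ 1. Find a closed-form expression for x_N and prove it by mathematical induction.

Computing the first terms: x_1 = 24, x_2 = 138, x_3 = 1056. This suggests x_N = -(-3)^N + 3·7^N.
Base case (N = 1): the formula gives 24 = 24 = x_1.
Inductive step: suppose the statement holds for some j ≥ 1, so x_j = -(-3)^j + 3·7^j.
Then x_{j+1} = -3·x_j + 30·7^j = -3·(-(-3)^j + 3·7^j) + 30·7^j = -(-3)^(j + 1) + 3·7^(j + 1),
which is the claimed formula at N = j+1.
Hence, by induction on N, the claim holds for every N ≥ 1.

x_N = -(-3)^N + 3·7^N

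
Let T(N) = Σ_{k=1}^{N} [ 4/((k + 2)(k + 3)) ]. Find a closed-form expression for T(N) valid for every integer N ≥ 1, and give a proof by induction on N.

We claim T(N) = 4N/(3(N + 3)) for all N ≥ 1.
When N = 1: T(1) = 1/3, and the closed form gives 1/3. They agree.
Suppose the result is true for N = k, so T(k) = 4k/(3(k + 3)).
Then T(k+1) = T(k) + (4/((k + 3)(k + 4))) = (4k/(3(k + 3))) + (4/((k + 3)(k + 4))).
Simplifying, T(k+1) = 4(k + 1)/(3(k + 4)) = 4(k+1)/(3((k+1) + 3)),
which is the closed form with N = k+1.
By the principle of mathematical induction, the result holds for all N ≥ 1.

T(N) = 4N/(3(N + 3))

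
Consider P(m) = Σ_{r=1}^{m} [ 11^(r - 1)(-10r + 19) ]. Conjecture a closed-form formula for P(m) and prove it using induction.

We claim P(m) = 11^m(-m + 2) - 2 for all m ≥ 1.
For the base case m = 1: P(1) = 9, and the closed form gives 9. They agree.
Inductive step: assume the claim holds for m = r, so P(r) = 11^r(-r + 2) - 2.
Then P(r+1) = P(r) + (11^r(-10r + 9)) = (11^r(-r + 2) - 2) + (11^r(-10r + 9)).
Simplifying, P(r+1) = -11^(r + 1)r + 11^(r + 1) - 2 = 11^(r+1)(-(r+1) + 2) - 2,
which is the closed form with m = r+1.
By induction, the statement is established for all m ≥ 1.

P(m) = 11^m(-m + 2) - 2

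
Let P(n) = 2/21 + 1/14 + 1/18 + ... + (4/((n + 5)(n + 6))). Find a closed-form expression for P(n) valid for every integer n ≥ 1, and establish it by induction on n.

We claim P(n) = 2n/(3(n + 6)) for all n ≥ 1.
Base case (n = 1): P(1) = 2/21, and the closed form gives 2/21. They agree.
Inductive step: suppose the statement holds for some i ≥ 1, so P(i) = 2i/(3(i + 6)).
Then P(i+1) = P(i) + (4/((i + 6)(i + 7))) = (2i/(3(i + 6))) + (4/((i + 6)(i + 7))).
Simplifying, P(i+1) = 2(i + 1)/(3(i + 7)) = 2(i+1)/(3((i+1) + 6)),
which is the closed form with n = i+1.
Hence, by induction on n, the claim holds for every n ≥ 1.

P(n) = 2n/(3(n + 6))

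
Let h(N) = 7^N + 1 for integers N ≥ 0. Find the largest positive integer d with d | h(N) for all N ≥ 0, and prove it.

Computing the first values: h(0) = 2 and h(1) = 8; gcd(2, 8) = 2, so d ≤ 2.
We prove 2 | 7^N + 1 for all N ≥ 0 by induction on N.
Base case (N = 0): h(0) = 2 = 2·(1), so 2 | h(0).
For the inductive step, assume it holds for an arbitrary k ≥ 0, i.e. 2 | h(k). Then
h(k+1) = 7^(k+1) + 1 = 7·(7^k + 1) - 6 = 7·h(k) - 6. The first term is divisible by 2 by the inductive hypothesis, and -6 is divisible by 2. Hence 2 | h(k+1).
This completes the induction.
Therefore the largest such d is 2.

d = 2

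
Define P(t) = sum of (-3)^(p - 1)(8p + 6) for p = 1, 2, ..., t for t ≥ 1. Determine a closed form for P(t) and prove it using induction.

P(t) = -2(-3)^t(t + 1) + 2

We claim P(t) = -2(-3)^t(t + 1) + 2 for all t ≥ 1.
Base case (t = 1): P(1) = 14, and the closed form gives 14. They agree.
Inductive step: suppose the statement holds for some p ≥ 1, so P(p) = -2(-3)^p(p + 1) + 2.
Then P(p+1) = P(p) + ((-3)^p(8p + 14)) = (-2(-3)^p(p + 1) + 2) + ((-3)^p(8p + 14)).
Simplifying, P(p+1) = 6(-3)^p·p + 12(-3)^p + 2 = -2(-3)^(p+1)((p+1) + 1) + 2,
which is the closed form with t = p+1.
By induction, the statement is established for all t ≥ 1.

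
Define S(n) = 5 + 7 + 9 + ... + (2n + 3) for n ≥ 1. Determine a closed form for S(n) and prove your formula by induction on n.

We claim S(n) = n(n + 4) for all n ≥ 1.
Base step (n = 1): S(1) = 5, and the closed form gives 5. They agree.
Inductive step: suppose the statement holds for some m ≥ 1, so S(m) = m(m + 4).
Then S(m+1) = S(m) + (2m + 5) = (m(m + 4)) + (2m + 5).
Simplifying, S(m+1) = (m + 1)(m + 5) = (m+1)((m+1) + 4),
which is the closed form with n = m+1.
Hence, by induction on n, the claim holds for every n ≥ 1.

S(n) = n(n + 4)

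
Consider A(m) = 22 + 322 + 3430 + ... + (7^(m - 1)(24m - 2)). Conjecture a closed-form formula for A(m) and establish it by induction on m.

A(m) = 7^m(4m - 1) + 1

We claim A(m) = 7^m(4m - 1) + 1 for all m ≥ 1.
Base step (m = 1): A(1) = 22, and the closed form gives 22. They agree.
Inductive step: assume the claim holds for m = i, so A(i) = 7^i(4i - 1) + 1.
Then A(i+1) = A(i) + (7^i(24i + 22)) = (7^i(4i - 1) + 1) + (7^i(24i + 22)).
Simplifying, A(i+1) = 28·7^i·i + 21·7^i + 1 = 7^(i+1)(4(i+1) - 1) + 1,
which is the closed form with m = i+1.
By the principle of mathematical induction, the result holds for all m ≥ 1.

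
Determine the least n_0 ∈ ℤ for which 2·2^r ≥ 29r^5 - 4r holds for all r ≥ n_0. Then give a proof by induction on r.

n_0 = 28

At r = 27: 268435456 < 416118195, so the inequality fails and n_0 ≥ 28. We prove 2·2^r ≥ 29r^5 - 4r for all r ≥ 28.
When r = 28: 2·2^r = 536870912 and 29r^5 - 4r = 499100560, so 536870912 ≥ 499100560.
For the inductive step, assume it holds for an arbitrary p ≥ 28, so 2·2^p ≥ 29p^5 - 4p.
Then 2·2^(p + 1) = 2·(2·2^p) ≥ 2·(29p^5 - 4p).
Also, for p ≥ 28 we have 2·(29p^5 - 4p) ≥ 29(p+1)^5 - 4(p+1), since 2·(29p^5 - 4p) − (29(p+1)^5 - 4(p+1)) = 29p^5 - 145p^4 - 290p^3 - 290p^2 - 149p - 25, which is nonnegative for all p ≥ 28.
Combining, 2·2^(p + 1) ≥ 29(p+1)^5 - 4(p+1).
By induction, the statement is established for all r ≥ 28.
Hence the smallest such n_0 is 28.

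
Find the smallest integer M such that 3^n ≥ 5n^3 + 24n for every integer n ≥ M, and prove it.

M = 7

At n = 6: 729 < 1224, so the inequality fails and M ≥ 7. We prove 3^n ≥ 5n^3 + 24n for all n ≥ 7.
Base step (n = 7): 3^n = 2187 and 5n^3 + 24n = 1883, so 2187 ≥ 1883.
For the inductive step, assume it holds for an arbitrary r ≥ 7, so 3^r ≥ 5r^3 + 24r.
Then 3^(r + 1) = 3·(3^r) ≥ 3·(5r^3 + 24r).
Also, for r ≥ 7 we have 3·(5r^3 + 24r) ≥ 5(r+1)^3 + 24(r+1), since 3·(5r^3 + 24r) − (5(r+1)^3 + 24(r+1)) = 10r^3 - 15r^2 + 33r - 29, which is nonnegative for all r ≥ 7.
Combining, 3^(r + 1) ≥ 5(r+1)^3 + 24(r+1).
By induction, the statement is established for all n ≥ 7.
Hence the smallest such M is 7.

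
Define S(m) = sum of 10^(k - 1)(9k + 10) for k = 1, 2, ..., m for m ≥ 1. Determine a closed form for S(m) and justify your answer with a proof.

We claim S(m) = 10^m(m + 1) - 1 for all m ≥ 1.
Base step (m = 1): S(1) = 19, and the closed form gives 19. They agree.
Inductive step: suppose the statement holds for some k ≥ 1, so S(k) = 10^k(k + 1) - 1.
Then S(k+1) = S(k) + (10^k(9k + 19)) = (10^k(k + 1) - 1) + (10^k(9k + 19)).
Simplifying, S(k+1) = 10·10^k·k + 20·10^k - 1 = 10^(k+1)((k+1) + 1) - 1,
which is the closed form with m = k+1.
Hence, by induction on m, the claim holds for every m ≥ 1.

S(m) = 10^m(m + 1) - 1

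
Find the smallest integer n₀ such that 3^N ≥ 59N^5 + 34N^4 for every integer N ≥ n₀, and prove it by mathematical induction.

n₀ = 17

At N = 16: 43046721 < 64094208, so the inequality fails and n₀ ≥ 17. We prove 3^N ≥ 59N^5 + 34N^4 for all N ≥ 17.
Base step (N = 17): 3^N = 129140163 and 59N^5 + 34N^4 = 86611277, so 129140163 ≥ 86611277.
For the inductive step, assume it holds for an arbitrary r ≥ 17, so 3^r ≥ 59r^5 + 34r^4.
Then 3^(r + 1) = 3·(3^r) ≥ 3·(59r^5 + 34r^4).
Also, for r ≥ 17 we have 3·(59r^5 + 34r^4) ≥ 59(r+1)^5 + 34(r+1)^4, since 3·(59r^5 + 34r^4) − (59(r+1)^5 + 34(r+1)^4) = 118r^5 - 227r^4 - 726r^3 - 794r^2 - 431r - 93, which is nonnegative for all r ≥ 17.
Combining, 3^(r + 1) ≥ 59(r+1)^5 + 34(r+1)^4.
Hence, by induction on N, the claim holds for every N ≥ 17.
Hence the smallest such n₀ is 17.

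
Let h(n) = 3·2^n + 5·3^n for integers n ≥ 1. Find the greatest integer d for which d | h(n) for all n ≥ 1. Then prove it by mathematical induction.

d = 3

Computing the first values: h(1) = 21 and h(2) = 57; gcd(21, 57) = 3, so d ≤ 3.
We prove 3 | 3·2^n + 5·3^n for all n ≥ 1 by induction on n.
Base case (n = 1): h(1) = 21 = 3·(7), so 3 | h(1).
Inductive step: assume the claim holds for n = r, i.e. 3 | h(r). Then
h(r+1) − 3·h(r) = (3·2^(r+1) + 5·3^(r+1)) − 3·(3·2^r + 5·3^r) = (3)·2^r·(2 − 3) = (-3)·2^r. Since 3 | h(r) by the inductive hypothesis, 3 | 3·h(r); and 3 | -3 since -3 = 3·-1. Therefore 3 | h(r+1).
This completes the induction.
Therefore the largest such d is 3.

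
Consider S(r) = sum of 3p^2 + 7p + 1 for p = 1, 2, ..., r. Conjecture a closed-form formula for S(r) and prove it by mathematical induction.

We claim S(r) = r(r^2 + 5r + 5) for all r ≥ 1.
For the base case r = 1: S(1) = 11, and the closed form gives 11. They agree.
For the inductive step, assume it holds for an arbitrary p ≥ 1, so S(p) = p(p^2 + 5p + 5).
Then S(p+1) = S(p) + (3p^2 + 13p + 11) = (p(p^2 + 5p + 5)) + (3p^2 + 13p + 11).
Simplifying, S(p+1) = (p + 1)(p^2 + 7p + 11) = (p+1)((p+1)^2 + 5(p+1) + 5),
which is the closed form with r = p+1.
By induction, the statement is established for all r ≥ 1.

S(r) = r(r^2 + 5r + 5)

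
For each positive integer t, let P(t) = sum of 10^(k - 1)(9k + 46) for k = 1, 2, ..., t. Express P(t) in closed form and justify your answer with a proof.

P(t) = 10^t(t + 5) - 5

We claim P(t) = 10^t(t + 5) - 5 for all t ≥ 1.
When t = 1: P(1) = 55, and the closed form gives 55. They agree.
Inductive step: assume the claim holds for t = k, so P(k) = 10^k(k + 5) - 5.
Then P(k+1) = P(k) + (10^k(9k + 55)) = (10^k(k + 5) - 5) + (10^k(9k + 55)).
Simplifying, P(k+1) = 10·10^k·k + 60·10^k - 5 = 10^(k+1)((k+1) + 5) - 5,
which is the closed form with t = k+1.
By induction, the statement is established for all t ≥ 1.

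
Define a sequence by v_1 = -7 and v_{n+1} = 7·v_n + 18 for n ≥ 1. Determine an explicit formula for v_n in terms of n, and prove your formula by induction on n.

Computing the first terms: v_1 = -7, v_2 = -31, v_3 = -199. This suggests v_n = -4·7^(n - 1) - 3.
Base step (n = 1): the formula gives -7 = -7 = v_1.
For the inductive step, assume it holds for an arbitrary r ≥ 1, so v_r = -4·7^(r - 1) - 3.
Then v_{r+1} = 7·v_r + 18 = 7·(-4·7^(r - 1) - 3) + 18 = -4·7^r - 3 = -4·7^((r+1) - 1) - 3,
which is the claimed formula at n = r+1.
By induction, the statement is established for all n ≥ 1.

v_n = -4·7^(n - 1) - 3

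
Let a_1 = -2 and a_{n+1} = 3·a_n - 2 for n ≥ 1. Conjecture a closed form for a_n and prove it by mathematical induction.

a_n = -3^n + 1

Computing the first terms: a_1 = -2, a_2 = -8, a_3 = -26. This suggests a_n = -3^n + 1.
For the base case n = 1: the formula gives -2 = -2 = a_1.
For the inductive step, assume it holds for an arbitrary m ≥ 1, so a_m = -3^m + 1.
Then a_{m+1} = 3·a_m - 2 = 3·(-3^m + 1) - 2 = -3^(m + 1) + 1,
which is the claimed formula at n = m+1.
This completes the induction.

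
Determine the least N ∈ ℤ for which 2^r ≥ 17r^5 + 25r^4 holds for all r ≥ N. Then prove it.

N = 29

At r = 28: 268435456 < 307942656, so the inequality fails and N ≥ 29. We prove 2^r ≥ 17r^5 + 25r^4 for all r ≥ 29.
Base case (r = 29): 2^r = 536870912 and 17r^5 + 25r^4 = 366371558, so 536870912 ≥ 366371558.
Suppose the result is true for r = p, so 2^p ≥ 17p^5 + 25p^4.
Then 2^(p + 1) = 2·(2^p) ≥ 2·(17p^5 + 25p^4).
Also, for p ≥ 29 we have 2·(17p^5 + 25p^4) ≥ 17(p+1)^5 + 25(p+1)^4, since 2·(17p^5 + 25p^4) − (17(p+1)^5 + 25(p+1)^4) = 17p^5 - 60p^4 - 270p^3 - 320p^2 - 185p - 42, which is nonnegative for all p ≥ 29.
Combining, 2^(p + 1) ≥ 17(p+1)^5 + 25(p+1)^4.
By the principle of mathematical induction, the result holds for all r ≥ 29.
Hence the smallest such N is 29.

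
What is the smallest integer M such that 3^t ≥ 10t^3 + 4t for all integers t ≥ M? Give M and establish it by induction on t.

At t = 7: 2187 < 3458, so the inequality fails and M ≥ 8. We prove 3^t ≥ 10t^3 + 4t for all t ≥ 8.
When t = 8: 3^t = 6561 and 10t^3 + 4t = 5152, so 6561 ≥ 5152.
Suppose the result is true for t = p, so 3^p ≥ 10p^3 + 4p.
Then 3^(p + 1) = 3·(3^p) ≥ 3·(10p^3 + 4p).
Also, for p ≥ 8 we have 3·(10p^3 + 4p) ≥ 10(p+1)^3 + 4(p+1), since 3·(10p^3 + 4p) − (10(p+1)^3 + 4(p+1)) = 20p^3 - 30p^2 - 22p - 14, which is nonnegative for all p ≥ 8.
Combining, 3^(p + 1) ≥ 10(p+1)^3 + 4(p+1).
By induction, the statement is established for all t ≥ 8.
Hence the smallest such M is 8.

M = 8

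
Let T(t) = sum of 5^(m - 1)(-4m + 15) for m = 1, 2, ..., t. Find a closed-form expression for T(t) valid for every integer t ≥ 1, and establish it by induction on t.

We claim T(t) = 5^t(-t + 4) - 4 for all t ≥ 1.
Base case (t = 1): T(1) = 11, and the closed form gives 11. They agree.
For the inductive step, assume it holds for an arbitrary m ≥ 1, so T(m) = 5^m(-m + 4) - 4.
Then T(m+1) = T(m) + (5^m(-4m + 11)) = (5^m(-m + 4) - 4) + (5^m(-4m + 11)).
Simplifying, T(m+1) = -5·5^m·m + 15·5^m - 4 = 5^(m+1)(-(m+1) + 4) - 4,
which is the closed form with t = m+1.
Hence, by induction on t, the claim holds for every t ≥ 1.

T(t) = 5^t(-t + 4) - 4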